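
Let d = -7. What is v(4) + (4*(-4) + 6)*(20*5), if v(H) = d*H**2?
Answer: -1112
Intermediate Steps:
v(H) = -7*H**2
v(4) + (4*(-4) + 6)*(20*5) = -7*4**2 + (4*(-4) + 6)*(20*5) = -7*16 + (-16 + 6)*100 = -112 - 10*100 = -112 - 1000 = -1112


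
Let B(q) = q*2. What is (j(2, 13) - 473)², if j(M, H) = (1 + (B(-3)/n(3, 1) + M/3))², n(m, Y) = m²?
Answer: 222784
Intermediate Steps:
B(q) = 2*q
j(M, H) = (⅓ + M/3)² (j(M, H) = (1 + ((2*(-3))/(3²) + M/3))² = (1 + (-6/9 + M*(⅓)))² = (1 + (-6*⅑ + M/3))² = (1 + (-⅔ + M/3))² = (⅓ + M/3)²)
(j(2, 13) - 473)² = ((1 + 2)²/9 - 473)² = ((⅑)*3² - 473)² = ((⅑)*9 - 473)² = (1 - 473)² = (-472)² = 222784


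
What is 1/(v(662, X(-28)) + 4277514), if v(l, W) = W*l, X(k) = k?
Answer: 1/4258978 ≈ 2.3480e-7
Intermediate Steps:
1/(v(662, X(-28)) + 4277514) = 1/(-28*662 + 4277514) = 1/(-18536 + 4277514) = 1/4258978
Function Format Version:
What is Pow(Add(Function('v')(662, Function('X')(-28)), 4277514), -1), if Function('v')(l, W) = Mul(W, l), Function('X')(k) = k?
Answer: Rational(1, 4258978) ≈ 2.3480e-7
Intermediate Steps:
Pow(Add(Function('v')(662, Function('X')(-28)), 4277514), -1) = Pow(Add(Mul(-28, 662), 4277514), -1) = Pow(Add(-18536, 4277514), -1) = Pow(4258978, -1) = Rational(1, 4258978)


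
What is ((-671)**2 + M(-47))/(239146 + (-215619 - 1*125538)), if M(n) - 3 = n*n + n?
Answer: -452406/102011 ≈ -4.4349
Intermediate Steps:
M(n) = 3 + n + n**2 (M(n) = 3 + (n*n + n) = 3 + (n**2 + n) = 3 + (n + n**2) = 3 + n + n**2)
((-671)**2 + M(-47))/(239146 + (-215619 - 1*125538)) = ((-671)**2 + (3 - 47 + (-47)**2))/(239146 + (-215619 - 1*125538)) = (450241 + (3 - 47 + 2209))/(239146 + (-215619 - 125538)) = (450241 + 2165)/(239146 - 341157) = 452406/(-102011) = 452406*(-1/102011) = -452406/102011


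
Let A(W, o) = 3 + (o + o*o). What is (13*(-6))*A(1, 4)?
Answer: -1794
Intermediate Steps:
A(W, o) = 3 + o + o² (A(W, o) = 3 + (o + o²) = 3 + o + o²)
(13*(-6))*A(1, 4) = (13*(-6))*(3 + 4 + 4²) = -78*(3 + 4 + 16) = -78*23 = -1794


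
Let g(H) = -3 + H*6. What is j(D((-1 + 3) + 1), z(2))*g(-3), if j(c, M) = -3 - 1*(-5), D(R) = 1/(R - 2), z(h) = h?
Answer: -42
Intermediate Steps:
g(H) = -3 + 6*H
D(R) = 1/(-2 + R)
j(c, M) = 2 (j(c, M) = -3 + 5 = 2)
j(D((-1 + 3) + 1), z(2))*g(-3) = 2*(-3 + 6*(-3)) = 2*(-3 - 18) = 2*(-21) = -42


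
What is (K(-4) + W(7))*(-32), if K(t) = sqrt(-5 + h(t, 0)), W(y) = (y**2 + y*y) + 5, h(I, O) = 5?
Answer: -3296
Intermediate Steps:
W(y) = 5 + 2*y**2 (W(y) = (y**2 + y**2) + 5 = 2*y**2 + 5 = 5 + 2*y**2)
K(t) = 0 (K(t) = sqrt(-5 + 5) = sqrt(0) = 0)
(K(-4) + W(7))*(-32) = (0 + (5 + 2*7**2))*(-32) = (0 + (5 + 2*49))*(-32) = (0 + (5 + 98))*(-32) = (0 + 103)*(-32) = 103*(-32) = -3296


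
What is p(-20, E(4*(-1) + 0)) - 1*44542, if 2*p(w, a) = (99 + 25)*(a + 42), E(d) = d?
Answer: -42186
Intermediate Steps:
p(w, a) = 2604 + 62*a (p(w, a) = ((99 + 25)*(a + 42))/2 = (124*(42 + a))/2 = (5208 + 124*a)/2 = 2604 + 62*a)
p(-20, E(4*(-1) + 0)) - 1*44542 = (2604 + 62*(4*(-1) + 0)) - 1*44542 = (2604 + 62*(-4 + 0)) - 44542 = (2604 + 62*(-4)) - 44542 = (2604 - 248) - 44542 = 2356 - 44542 = -42186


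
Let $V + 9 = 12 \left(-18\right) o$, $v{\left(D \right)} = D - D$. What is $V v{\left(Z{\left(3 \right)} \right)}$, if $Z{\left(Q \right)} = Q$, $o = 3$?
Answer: $0$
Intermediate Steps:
$v{\left(D \right)} = 0$
$V = -657$ ($V = -9 + 12 \left(-18\right) 3 = -9 - 648 = -657$)
$V v{\left(Z{\left(3 \right)} \right)} = \left(-657\right) 0 = 0$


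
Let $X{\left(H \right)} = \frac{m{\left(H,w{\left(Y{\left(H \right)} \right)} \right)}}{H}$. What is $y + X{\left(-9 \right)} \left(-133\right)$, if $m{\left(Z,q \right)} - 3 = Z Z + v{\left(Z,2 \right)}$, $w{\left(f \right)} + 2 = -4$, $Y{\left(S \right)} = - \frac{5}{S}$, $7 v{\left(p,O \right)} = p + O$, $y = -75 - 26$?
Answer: $\frac{10130}{9} \approx 1125.6$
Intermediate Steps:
$y = -101$ ($y = -75 - 26 = -101$)
$v{\left(p,O \right)} = \frac{O}{7} + \frac{p}{7}$ ($v{\left(p,O \right)} = \frac{p + O}{7} = \frac{O + p}{7} = \frac{O}{7} + \frac{p}{7}$)
$w{\left(f \right)} = -6$ ($w{\left(f \right)} = -2 - 4 = -6$)
$m{\left(Z,q \right)} = \frac{23}{7} + Z^{2} + \frac{Z}{7}$ ($m{\left(Z,q \right)} = 3 + \left(Z Z + \left(\frac{1}{7} \cdot 2 + \frac{Z}{7}\right)\right) = 3 + \left(Z^{2} + \left(\frac{2}{7} + \frac{Z}{7}\right)\right) = 3 + \left(\frac{2}{7} + Z^{2} + \frac{Z}{7}\right) = \frac{23}{7} + Z^{2} + \frac{Z}{7}$)
$X{\left(H \right)} = \frac{\frac{23}{7} + H^{2} + \frac{H}{7}}{H}$
$y + X{\left(-9 \right)} \left(-133\right) = -101 + \left(\frac{1}{7} - 9 + \frac{23}{7 \left(-9\right)}\right) \left(-133\right) = -101 + \left(\frac{1}{7} - 9 + \frac{23}{7} \left(- \frac{1}{9}\right)\right) \left(-133\right) = -101 + \left(\frac{1}{7} - 9 - \frac{23}{63}\right) \left(-133\right) = -101 - - \frac{11039}{9} = -101 + \frac{11039}{9} = \frac{10130}{9}$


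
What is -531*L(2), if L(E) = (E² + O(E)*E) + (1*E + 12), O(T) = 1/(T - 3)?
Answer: -8496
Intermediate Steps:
O(T) = 1/(-3 + T)
L(E) = 12 + E + E² + E/(-3 + E) (L(E) = (E² + E/(-3 + E)) + (1*E + 12) = (E² + E/(-3 + E)) + (E + 12) = (E² + E/(-3 + E)) + (12 + E) = 12 + E + E² + E/(-3 + E))
-531*L(2) = -531*(2 + (-3 + 2)*(12 + 2 + 2²))/(-3 + 2) = -531*(2 - (12 + 2 + 4))/(-1) = -(-531)*(2 - 1*18) = -(-531)*(2 - 18) = -(-531)*(-16) = -531*16 = -8496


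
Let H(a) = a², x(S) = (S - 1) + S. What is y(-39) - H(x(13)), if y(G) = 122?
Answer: -503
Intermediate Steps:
x(S) = -1 + 2*S (x(S) = (-1 + S) + S = -1 + 2*S)
y(-39) - H(x(13)) = 122 - (-1 + 2*13)² = 122 - (-1 + 26)² = 122 - 1*25² = 122 - 1*625 = 122 - 625 = -503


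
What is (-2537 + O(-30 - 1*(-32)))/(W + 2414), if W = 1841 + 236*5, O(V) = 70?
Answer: -2467/5435 ≈ -0.45391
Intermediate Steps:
W = 3021 (W = 1841 + 1180 = 3021)
(-2537 + O(-30 - 1*(-32)))/(W + 2414) = (-2537 + 70)/(3021 + 2414) = -2467/5435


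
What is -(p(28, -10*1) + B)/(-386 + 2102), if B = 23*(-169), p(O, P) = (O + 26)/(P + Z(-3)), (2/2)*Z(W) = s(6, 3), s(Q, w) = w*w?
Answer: 3941/1716 ≈ 2.2966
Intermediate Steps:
s(Q, w) = w**2
Z(W) = 9 (Z(W) = 3**2 = 9)
p(O, P) = (26 + O)/(9 + P) (p(O, P) = (O + 26)/(P + 9) = (26 + O)/(9 + P))
B = -3887
-(p(28, -10*1) + B)/(-386 + 2102) = -((26 + 28)/(9 - 10*1) - 3887)/(-386 + 2102) = -(54/(9 - 10) - 3887)/1716 = -(54/(-1) - 3887)/1716 = -(-1*54 - 3887)/1716 = -(-54 - 3887)/1716 = -(-3941)/1716 = -1*(-3941/1716) = 3941/1716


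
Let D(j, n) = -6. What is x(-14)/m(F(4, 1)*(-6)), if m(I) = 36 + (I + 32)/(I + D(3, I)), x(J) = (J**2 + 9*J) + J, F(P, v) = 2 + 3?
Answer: 1008/647 ≈ 1.5580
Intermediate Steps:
F(P, v) = 5
x(J) = J**2 + 10*J
m(I) = 36 + (32 + I)/(-6 + I) (m(I) = 36 + (I + 32)/(I - 6) = 36 + (32 + I)/(-6 + I))
x(-14)/m(F(4, 1)*(-6)) = (-14*(10 - 14))/(((-184 + 37*(5*(-6)))/(-6 + 5*(-6)))) = (-14*(-4))/(((-184 + 37*(-30))/(-6 - 30))) = 56/(((-184 - 1110)/(-36))) = 56/((-1/36*(-1294))) = 56/(647/18) = 56*(18/647) = 1008/647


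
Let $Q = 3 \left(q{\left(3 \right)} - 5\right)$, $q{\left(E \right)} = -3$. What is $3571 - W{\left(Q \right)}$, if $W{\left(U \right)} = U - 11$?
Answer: $3606$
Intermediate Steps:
$Q = -24$ ($Q = 3 \left(-3 - 5\right) = 3 \left(-8\right) = -24$)
$W{\left(U \right)} = -11 + U$
$3571 - W{\left(Q \right)} = 3571 - \left(-11 - 24\right) = 3571 - -35 = 3571 + 35 = 3606$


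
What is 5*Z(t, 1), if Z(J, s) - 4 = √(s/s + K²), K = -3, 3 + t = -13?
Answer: 20 + 5*√10 ≈ 35.811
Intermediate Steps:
t = -16 (t = -3 - 13 = -16)
Z(J, s) = 4 + √10 (Z(J, s) = 4 + √(s/s + (-3)²) = 4 + √(1 + 9) = 4 + √10)
5*Z(t, 1) = 5*(4 + √10) = 20 + 5*√10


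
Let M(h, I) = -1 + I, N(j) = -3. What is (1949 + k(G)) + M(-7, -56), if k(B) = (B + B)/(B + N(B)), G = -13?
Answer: 15149/8 ≈ 1893.6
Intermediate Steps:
k(B) = 2*B/(-3 + B) (k(B) = (B + B)/(B - 3) = (2*B)/(-3 + B) = 2*B/(-3 + B))
(1949 + k(G)) + M(-7, -56) = (1949 + 2*(-13)/(-3 - 13)) + (-1 - 56) = (1949 + 2*(-13)/(-16)) - 57 = (1949 + 2*(-13)*(-1/16)) - 57 = (1949 + 13/8) - 57 = 15605/8 - 57 = 15149/8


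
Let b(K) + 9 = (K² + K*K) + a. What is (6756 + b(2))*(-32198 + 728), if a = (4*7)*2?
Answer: -214342170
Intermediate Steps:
a = 56 (a = 28*2 = 56)
b(K) = 47 + 2*K² (b(K) = -9 + ((K² + K*K) + 56) = -9 + ((K² + K²) + 56) = -9 + (2*K² + 56) = -9 + (56 + 2*K²) = 47 + 2*K²)
(6756 + b(2))*(-32198 + 728) = (6756 + (47 + 2*2²))*(-32198 + 728) = (6756 + (47 + 2*4))*(-31470) = (6756 + (47 + 8))*(-31470) = (6756 + 55)*(-31470) = 6811*(-31470) = -214342170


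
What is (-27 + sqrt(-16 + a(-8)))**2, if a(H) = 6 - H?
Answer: (27 - I*sqrt(2))**2 ≈ 727.0 - 76.368*I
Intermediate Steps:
(-27 + sqrt(-16 + a(-8)))**2 = (-27 + sqrt(-16 + (6 - 1*(-8))))**2 = (-27 + sqrt(-16 + (6 + 8)))**2 = (-27 + sqrt(-16 + 14))**2 = (-27 + sqrt(-2))**2 = (-27 + I*sqrt(2))**2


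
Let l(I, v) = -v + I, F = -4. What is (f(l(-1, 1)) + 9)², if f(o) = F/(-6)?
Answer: 841/9 ≈ 93.444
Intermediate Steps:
l(I, v) = I - v
f(o) = ⅔ (f(o) = -4/(-6) = -4*(-⅙) = ⅔)
(f(l(-1, 1)) + 9)² = (⅔ + 9)² = (29/3)² = 841/9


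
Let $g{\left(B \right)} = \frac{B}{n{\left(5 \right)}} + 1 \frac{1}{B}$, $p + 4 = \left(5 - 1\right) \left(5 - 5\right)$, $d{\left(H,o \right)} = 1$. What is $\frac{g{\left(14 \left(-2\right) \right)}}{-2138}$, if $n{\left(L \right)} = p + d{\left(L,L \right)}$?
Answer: $- \frac{781}{179592} \approx -0.0043487$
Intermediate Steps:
$p = -4$ ($p = -4 + \left(5 - 1\right) \left(5 - 5\right) = -4 + 4 \cdot 0 = -4 + 0 = -4$)
$n{\left(L \right)} = -3$ ($n{\left(L \right)} = -4 + 1 = -3$)
$g{\left(B \right)} = \frac{1}{B} - \frac{B}{3}$ ($g{\left(B \right)} = \frac{B}{-3} + 1 \frac{1}{B} = B \left(- \frac{1}{3}\right) + \frac{1}{B} = - \frac{B}{3} + \frac{1}{B} = \frac{1}{B} - \frac{B}{3}$)
$\frac{g{\left(14 \left(-2\right) \right)}}{-2138} = \frac{\frac{1}{14 \left(-2\right)} - \frac{14 \left(-2\right)}{3}}{-2138} = \left(\frac{1}{-28} - - \frac{28}{3}\right) \left(- \frac{1}{2138}\right) = \left(- \frac{1}{28} + \frac{28}{3}\right) \left(- \frac{1}{2138}\right) = \frac{781}{84} \left(- \frac{1}{2138}\right) = - \frac{781}{179592}$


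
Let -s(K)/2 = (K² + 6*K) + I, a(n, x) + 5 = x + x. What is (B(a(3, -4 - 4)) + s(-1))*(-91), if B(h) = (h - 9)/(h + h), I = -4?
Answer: -1703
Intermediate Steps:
a(n, x) = -5 + 2*x (a(n, x) = -5 + (x + x) = -5 + 2*x)
s(K) = 8 - 12*K - 2*K² (s(K) = -2*((K² + 6*K) - 4) = -2*(-4 + K² + 6*K) = 8 - 12*K - 2*K²)
B(h) = (-9 + h)/(2*h) (B(h) = (-9 + h)/((2*h)) = (-9 + h)*(1/(2*h)) = (-9 + h)/(2*h))
(B(a(3, -4 - 4)) + s(-1))*(-91) = ((-9 + (-5 + 2*(-4 - 4)))/(2*(-5 + 2*(-4 - 4))) + (8 - 12*(-1) - 2*(-1)²))*(-91) = ((-9 + (-5 + 2*(-8)))/(2*(-5 + 2*(-8))) + (8 + 12 - 2*1))*(-91) = ((-9 + (-5 - 16))/(2*(-5 - 16)) + (8 + 12 - 2))*(-91) = ((½)*(-9 - 21)/(-21) + 18)*(-91) = ((½)*(-1/21)*(-30) + 18)*(-91) = (5/7 + 18)*(-91) = (131/7)*(-91) = -1703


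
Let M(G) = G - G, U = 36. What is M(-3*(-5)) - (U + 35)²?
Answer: -5041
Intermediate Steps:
M(G) = 0
M(-3*(-5)) - (U + 35)² = 0 - (36 + 35)² = 0 - 1*71² = 0 - 1*5041 = 0 - 5041 = -5041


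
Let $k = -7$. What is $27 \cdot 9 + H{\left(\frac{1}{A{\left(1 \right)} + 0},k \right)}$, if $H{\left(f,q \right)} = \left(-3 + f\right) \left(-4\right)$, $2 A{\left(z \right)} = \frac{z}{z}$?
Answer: $247$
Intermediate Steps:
$A{\left(z \right)} = \frac{1}{2}$ ($A{\left(z \right)} = \frac{z \frac{1}{z}}{2} = \frac{1}{2} \cdot 1 = \frac{1}{2}$)
$H{\left(f,q \right)} = 12 - 4 f$
$27 \cdot 9 + H{\left(\frac{1}{A{\left(1 \right)} + 0},k \right)} = 27 \cdot 9 + \left(12 - \frac{4}{\frac{1}{2} + 0}\right) = 243 + \left(12 - 4 \frac{1}{\frac{1}{2}}\right) = 243 + \left(12 - 8\right) = 243 + 4 = 247$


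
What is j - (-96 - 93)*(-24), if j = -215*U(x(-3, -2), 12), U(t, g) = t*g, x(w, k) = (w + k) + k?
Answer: 13524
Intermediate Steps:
x(w, k) = w + 2*k (x(w, k) = (k + w) + k = w + 2*k)
U(t, g) = g*t
j = 18060 (j = -2580*(-3 + 2*(-2)) = -2580*(-3 - 4) = -2580*(-7) = -215*(-84) = 18060)
j - (-96 - 93)*(-24) = 18060 - (-96 - 93)*(-24) = 18060 - (-189)*(-24) = 18060 - 1*4536 = 18060 - 4536 = 13524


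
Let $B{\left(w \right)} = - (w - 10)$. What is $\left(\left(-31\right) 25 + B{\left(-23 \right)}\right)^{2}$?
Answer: $550564$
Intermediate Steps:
$B{\left(w \right)} = 10 - w$ ($B{\left(w \right)} = - (-10 + w) = 10 - w$)
$\left(\left(-31\right) 25 + B{\left(-23 \right)}\right)^{2} = \left(\left(-31\right) 25 + \left(10 - -23\right)\right)^{2} = \left(-775 + \left(10 + 23\right)\right)^{2} = \left(-775 + 33\right)^{2} = \left(-742\right)^{2} = 550564$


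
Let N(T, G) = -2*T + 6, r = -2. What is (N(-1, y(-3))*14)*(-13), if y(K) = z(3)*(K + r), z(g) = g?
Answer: -1456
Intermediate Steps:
y(K) = -6 + 3*K (y(K) = 3*(K - 2) = 3*(-2 + K) = -6 + 3*K)
N(T, G) = 6 - 2*T
(N(-1, y(-3))*14)*(-13) = ((6 - 2*(-1))*14)*(-13) = ((6 + 2)*14)*(-13) = (8*14)*(-13) = 112*(-13) = -1456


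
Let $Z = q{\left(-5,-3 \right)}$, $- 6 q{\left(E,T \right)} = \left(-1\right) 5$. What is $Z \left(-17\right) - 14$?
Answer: $- \frac{169}{6} \approx -28.167$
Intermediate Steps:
$q{\left(E,T \right)} = \frac{5}{6}$ ($q{\left(E,T \right)} = - \frac{\left(-1\right) 5}{6} = \left(- \frac{1}{6}\right) \left(-5\right) = \frac{5}{6}$)
$Z = \frac{5}{6} \approx 0.83333$
$Z \left(-17\right) - 14 = \frac{5}{6} \left(-17\right) - 14 = - \frac{85}{6} - 14 = - \frac{169}{6}$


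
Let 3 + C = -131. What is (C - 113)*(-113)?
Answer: 27911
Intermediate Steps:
C = -134 (C = -3 - 131 = -134)
(C - 113)*(-113) = (-134 - 113)*(-113) = -247*(-113) = 27911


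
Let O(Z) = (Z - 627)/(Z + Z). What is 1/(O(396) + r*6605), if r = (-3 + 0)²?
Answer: 24/1426673 ≈ 1.6822e-5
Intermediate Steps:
O(Z) = (-627 + Z)/(2*Z) (O(Z) = (-627 + Z)/((2*Z)) = (-627 + Z)*(1/(2*Z)) = (-627 + Z)/(2*Z))
r = 9 (r = (-3)² = 9)
1/(O(396) + r*6605) = 1/((½)*(-627 + 396)/396 + 9*6605) = 1/((½)*(1/396)*(-231) + 59445) = 1/(-7/24 + 59445) = 1/(1426673/24) = 24/1426673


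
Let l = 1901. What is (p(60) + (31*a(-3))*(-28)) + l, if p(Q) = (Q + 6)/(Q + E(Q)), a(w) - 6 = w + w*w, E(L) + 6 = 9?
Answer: -178793/21 ≈ -8514.0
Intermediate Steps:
E(L) = 3 (E(L) = -6 + 9 = 3)
a(w) = 6 + w + w² (a(w) = 6 + (w + w*w) = 6 + (w + w²) = 6 + w + w²)
p(Q) = (6 + Q)/(3 + Q) (p(Q) = (Q + 6)/(Q + 3) = (6 + Q)/(3 + Q))
(p(60) + (31*a(-3))*(-28)) + l = ((6 + 60)/(3 + 60) + (31*(6 - 3 + (-3)²))*(-28)) + 1901 = (66/63 + (31*(6 - 3 + 9))*(-28)) + 1901 = ((1/63)*66 + (31*12)*(-28)) + 1901 = (22/21 + 372*(-28)) + 1901 = (22/21 - 10416) + 1901 = -218714/21 + 1901 = -178793/21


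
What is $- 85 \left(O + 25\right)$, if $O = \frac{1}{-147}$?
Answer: $- \frac{312290}{147} \approx -2124.4$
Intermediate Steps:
$O = - \frac{1}{147} \approx -0.0068027$
$- 85 \left(O + 25\right) = - 85 \left(- \frac{1}{147} + 25\right) = \left(-85\right) \frac{3674}{147} = - \frac{312290}{147}$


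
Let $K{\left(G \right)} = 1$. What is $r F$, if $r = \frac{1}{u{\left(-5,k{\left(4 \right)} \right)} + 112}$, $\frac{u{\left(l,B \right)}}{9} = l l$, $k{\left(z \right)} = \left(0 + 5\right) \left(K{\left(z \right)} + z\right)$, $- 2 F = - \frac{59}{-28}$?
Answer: $- \frac{59}{18872} \approx -0.0031263$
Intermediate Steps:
$F = - \frac{59}{56}$ ($F = - \frac{\left(-59\right) \frac{1}{-28}}{2} = - \frac{\left(-59\right) \left(- \frac{1}{28}\right)}{2} = \left(- \frac{1}{2}\right) \frac{59}{28} = - \frac{59}{56} \approx -1.0536$)
$k{\left(z \right)} = 5 + 5 z$ ($k{\left(z \right)} = \left(0 + 5\right) \left(1 + z\right) = 5 \left(1 + z\right) = 5 + 5 z$)
$u{\left(l,B \right)} = 9 l^{2}$ ($u{\left(l,B \right)} = 9 l l = 9 l^{2}$)
$r = \frac{1}{337}$ ($r = \frac{1}{9 \left(-5\right)^{2} + 112} = \frac{1}{9 \cdot 25 + 112} = \frac{1}{225 + 112} = \frac{1}{337} \approx 0.0029674$)
$r F = \frac{1}{337} \left(- \frac{59}{56}\right) = - \frac{59}{18872}$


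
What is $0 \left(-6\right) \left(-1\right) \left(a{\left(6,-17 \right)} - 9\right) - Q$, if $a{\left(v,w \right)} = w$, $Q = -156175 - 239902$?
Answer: $396077$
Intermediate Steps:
$Q = -396077$
$0 \left(-6\right) \left(-1\right) \left(a{\left(6,-17 \right)} - 9\right) - Q = 0 \left(-6\right) \left(-1\right) \left(-17 - 9\right) - -396077 = 0 \left(-1\right) \left(-26\right) + 396077 = 0 \left(-26\right) + 396077 = 0 + 396077 = 396077$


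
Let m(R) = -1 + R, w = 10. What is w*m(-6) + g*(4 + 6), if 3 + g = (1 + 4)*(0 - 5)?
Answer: -350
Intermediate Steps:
g = -28 (g = -3 + (1 + 4)*(0 - 5) = -3 + 5*(-5) = -3 - 25 = -28)
w*m(-6) + g*(4 + 6) = 10*(-1 - 6) - 28*(4 + 6) = 10*(-7) - 28*10 = -70 - 280 = -350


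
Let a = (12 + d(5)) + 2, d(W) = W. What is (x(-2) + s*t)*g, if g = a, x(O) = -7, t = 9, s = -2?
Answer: -475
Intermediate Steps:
a = 19 (a = (12 + 5) + 2 = 17 + 2 = 19)
g = 19
(x(-2) + s*t)*g = (-7 - 2*9)*19 = (-7 - 18)*19 = -25*19 = -475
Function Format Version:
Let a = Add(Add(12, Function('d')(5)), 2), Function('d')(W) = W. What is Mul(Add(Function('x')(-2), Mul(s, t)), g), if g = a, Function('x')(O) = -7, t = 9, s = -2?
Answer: -475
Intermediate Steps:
a = 19 (a = Add(Add(12, 5), 2) = Add(17, 2) = 19)
g = 19
Mul(Add(Function('x')(-2), Mul(s, t)), g) = Mul(Add(-7, Mul(-2, 9)), 19) = Mul(Add(-7, -18), 19) = Mul(-25, 19) = -475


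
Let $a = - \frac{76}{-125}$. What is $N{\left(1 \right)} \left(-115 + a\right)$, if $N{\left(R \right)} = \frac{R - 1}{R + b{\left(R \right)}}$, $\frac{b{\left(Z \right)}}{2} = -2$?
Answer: $0$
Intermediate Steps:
$a = \frac{76}{125}$ ($a = \left(-76\right) \left(- \frac{1}{125}\right) = \frac{76}{125} \approx 0.608$)
$b{\left(Z \right)} = -4$ ($b{\left(Z \right)} = 2 \left(-2\right) = -4$)
$N{\left(R \right)} = \frac{-1 + R}{-4 + R}$ ($N{\left(R \right)} = \frac{R - 1}{R - 4} = \frac{-1 + R}{-4 + R}$)
$N{\left(1 \right)} \left(-115 + a\right) = \frac{-1 + 1}{-4 + 1} \left(-115 + \frac{76}{125}\right) = \frac{1}{-3} \cdot 0 \left(- \frac{14299}{125}\right) = \left(- \frac{1}{3}\right) 0 \left(- \frac{14299}{125}\right) = 0 \left(- \frac{14299}{125}\right) = 0$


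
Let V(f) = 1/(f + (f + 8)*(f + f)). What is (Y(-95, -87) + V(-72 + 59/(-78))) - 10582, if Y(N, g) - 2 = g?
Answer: -151701272329/14221550 ≈ -10667.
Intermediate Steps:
Y(N, g) = 2 + g
V(f) = 1/(f + 2*f*(8 + f)) (V(f) = 1/(f + (8 + f)*(2*f)) = 1/(f + 2*f*(8 + f)))
(Y(-95, -87) + V(-72 + 59/(-78))) - 10582 = ((2 - 87) + 1/((-72 + 59/(-78))*(17 + 2*(-72 + 59/(-78))))) - 10582 = (-85 + 1/((-72 + 59*(-1/78))*(17 + 2*(-72 + 59*(-1/78))))) - 10582 = (-85 + 1/((-72 - 59/78)*(17 + 2*(-72 - 59/78)))) - 10582 = (-85 + 1/((-5675/78)*(17 + 2*(-5675/78)))) - 10582 = (-85 - 78/(5675*(17 - 5675/39))) - 10582 = (-85 - 78/(5675*(-5012/39))) - 10582 = (-85 - 78/5675*(-39/5012)) - 10582 = (-85 + 1521/14221550) - 10582 = -1208830229/14221550 - 10582 = -151701272329/14221550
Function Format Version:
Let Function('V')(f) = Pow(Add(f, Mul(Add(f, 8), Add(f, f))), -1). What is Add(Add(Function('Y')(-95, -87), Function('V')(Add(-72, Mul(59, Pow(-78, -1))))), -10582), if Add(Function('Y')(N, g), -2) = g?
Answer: Rational(-151701272329, 14221550) ≈ -10667.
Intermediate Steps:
Function('Y')(N, g) = Add(2, g)
Function('V')(f) = Pow(Add(f, Mul(2, f, Add(8, f))), -1) (Function('V')(f) = Pow(Add(f, Mul(Add(8, f), Mul(2, f))), -1) = Pow(Add(f, Mul(2, f, Add(8, f))), -1))
Add(Add(Function('Y')(-95, -87), Function('V')(Add(-72, Mul(59, Pow(-78, -1))))), -10582) = Add(Add(Add(2, -87), Mul(Pow(Add(-72, Mul(59, Pow(-78, -1))), -1), Pow(Add(17, Mul(2, Add(-72, Mul(59, Pow(-78, -1))))), -1))), -10582) = Add(Add(-85, Mul(Pow(Add(-72, Mul(59, Rational(-1, 78))), -1), Pow(Add(17, Mul(2, Add(-72, Mul(59, Rational(-1, 78))))), -1))), -10582) = Add(Add(-85, Mul(Pow(Add(-72, Rational(-59, 78)), -1), Pow(Add(17, Mul(2, Add(-72, Rational(-59, 78)))), -1))), -10582) = Add(Add(-85, Mul(Pow(Rational(-5675, 78), -1), Pow(Add(17, Mul(2, Rational(-5675, 78))), -1))), -10582) = Add(Add(-85, Mul(Rational(-78, 5675), Pow(Add(17, Rational(-5675, 39)), -1))), -10582) = Add(Add(-85, Mul(Rational(-78, 5675), Pow(Rational(-5012, 39), -1))), -10582) = Add(Add(-85, Mul(Rational(-78, 5675), Rational(-39, 5012))), -10582) = Add(Add(-85, Rational(1521, 14221550)), -10582) = Add(Rational(-1208830229, 14221550), -10582) = Rational(-151701272329, 14221550)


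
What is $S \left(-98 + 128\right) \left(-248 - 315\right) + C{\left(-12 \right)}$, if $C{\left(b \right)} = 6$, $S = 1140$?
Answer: $-19254594$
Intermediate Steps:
$S \left(-98 + 128\right) \left(-248 - 315\right) + C{\left(-12 \right)} = 1140 \left(-98 + 128\right) \left(-248 - 315\right) + 6 = 1140 \cdot 30 \left(-563\right) + 6 = 1140 \left(-16890\right) + 6 = -19254600 + 6 = -19254594$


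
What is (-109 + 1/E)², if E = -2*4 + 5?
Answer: 107584/9 ≈ 11954.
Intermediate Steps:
E = -3 (E = -8 + 5 = -3)
(-109 + 1/E)² = (-109 + 1/(-3))² = (-109 - ⅓)² = (-328/3)² = 107584/9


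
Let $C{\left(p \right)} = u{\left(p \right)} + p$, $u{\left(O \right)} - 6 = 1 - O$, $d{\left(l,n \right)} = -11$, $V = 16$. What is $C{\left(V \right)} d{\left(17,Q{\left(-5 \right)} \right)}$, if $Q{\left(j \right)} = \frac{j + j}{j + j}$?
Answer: $-77$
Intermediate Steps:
$Q{\left(j \right)} = 1$ ($Q{\left(j \right)} = \frac{2 j}{2 j} = 2 j \frac{1}{2 j} = 1$)
$u{\left(O \right)} = 7 - O$ ($u{\left(O \right)} = 6 - \left(-1 + O\right) = 7 - O$)
$C{\left(p \right)} = 7$ ($C{\left(p \right)} = \left(7 - p\right) + p = 7$)
$C{\left(V \right)} d{\left(17,Q{\left(-5 \right)} \right)} = 7 \left(-11\right) = -77$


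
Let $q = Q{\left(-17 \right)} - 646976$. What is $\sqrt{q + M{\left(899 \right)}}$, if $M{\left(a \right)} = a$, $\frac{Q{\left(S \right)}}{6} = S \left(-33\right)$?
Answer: $i \sqrt{642711} \approx 801.69 i$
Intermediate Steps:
$Q{\left(S \right)} = - 198 S$ ($Q{\left(S \right)} = 6 S \left(-33\right) = 6 \left(- 33 S\right) = - 198 S$)
$q = -643610$ ($q = \left(-198\right) \left(-17\right) - 646976 = 3366 - 646976 = -643610$)
$\sqrt{q + M{\left(899 \right)}} = \sqrt{-643610 + 899} = \sqrt{-642711} = i \sqrt{642711}$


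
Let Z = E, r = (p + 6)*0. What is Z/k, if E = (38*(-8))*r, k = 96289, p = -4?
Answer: 0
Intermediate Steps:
r = 0 (r = (-4 + 6)*0 = 2*0 = 0)
E = 0 (E = (38*(-8))*0 = -304*0 = 0)
Z = 0
Z/k = 0/96289 = 0*(1/96289) = 0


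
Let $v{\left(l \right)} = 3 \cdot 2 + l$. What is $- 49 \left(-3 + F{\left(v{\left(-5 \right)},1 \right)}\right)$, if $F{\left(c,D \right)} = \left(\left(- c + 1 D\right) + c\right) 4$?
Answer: $-49$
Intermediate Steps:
$v{\left(l \right)} = 6 + l$
$F{\left(c,D \right)} = 4 D$ ($F{\left(c,D \right)} = \left(\left(- c + D\right) + c\right) 4 = \left(\left(D - c\right) + c\right) 4 = D 4 = 4 D$)
$- 49 \left(-3 + F{\left(v{\left(-5 \right)},1 \right)}\right) = - 49 \left(-3 + 4 \cdot 1\right) = - 49 \left(-3 + 4\right) = \left(-49\right) 1 = -49$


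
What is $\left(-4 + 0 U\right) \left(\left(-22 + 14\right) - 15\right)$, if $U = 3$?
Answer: $92$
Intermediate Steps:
$\left(-4 + 0 U\right) \left(\left(-22 + 14\right) - 15\right) = \left(-4 + 0 \cdot 3\right) \left(\left(-22 + 14\right) - 15\right) = \left(-4 + 0\right) \left(-8 - 15\right) = \left(-4\right) \left(-23\right) = 92$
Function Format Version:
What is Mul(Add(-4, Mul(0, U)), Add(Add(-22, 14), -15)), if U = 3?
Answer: 92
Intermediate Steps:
Mul(Add(-4, Mul(0, U)), Add(Add(-22, 14), -15)) = Mul(Add(-4, Mul(0, 3)), Add(Add(-22, 14), -15)) = Mul(Add(-4, 0), Add(-8, -15)) = Mul(-4, -23) = 92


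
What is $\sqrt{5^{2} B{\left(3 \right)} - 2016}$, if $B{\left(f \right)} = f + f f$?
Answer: $2 i \sqrt{429} \approx 41.425 i$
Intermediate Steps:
$B{\left(f \right)} = f + f^{2}$
$\sqrt{5^{2} B{\left(3 \right)} - 2016} = \sqrt{5^{2} \cdot 3 \left(1 + 3\right) - 2016} = \sqrt{25 \cdot 3 \cdot 4 - 2016} = \sqrt{25 \cdot 12 - 2016} = \sqrt{300 - 2016} = \sqrt{-1716} = 2 i \sqrt{429}$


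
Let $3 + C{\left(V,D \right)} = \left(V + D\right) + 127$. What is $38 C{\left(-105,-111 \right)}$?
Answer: $-3496$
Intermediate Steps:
$C{\left(V,D \right)} = 124 + D + V$ ($C{\left(V,D \right)} = -3 + \left(\left(V + D\right) + 127\right) = -3 + \left(\left(D + V\right) + 127\right) = -3 + \left(127 + D + V\right) = 124 + D + V$)
$38 C{\left(-105,-111 \right)} = 38 \left(124 - 111 - 105\right) = 38 \left(-92\right) = -3496$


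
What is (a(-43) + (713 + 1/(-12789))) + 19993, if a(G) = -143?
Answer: 262980206/12789 ≈ 20563.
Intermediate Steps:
(a(-43) + (713 + 1/(-12789))) + 19993 = (-143 + (713 + 1/(-12789))) + 19993 = (-143 + (713 - 1/12789)) + 19993 = (-143 + 9118556/12789) + 19993 = 7289729/12789 + 19993 = 262980206/12789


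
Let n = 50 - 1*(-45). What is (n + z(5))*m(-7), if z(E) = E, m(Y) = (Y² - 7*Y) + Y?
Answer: 9100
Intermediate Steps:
m(Y) = Y² - 6*Y
n = 95 (n = 50 + 45 = 95)
(n + z(5))*m(-7) = (95 + 5)*(-7*(-6 - 7)) = 100*(-7*(-13)) = 100*91 = 9100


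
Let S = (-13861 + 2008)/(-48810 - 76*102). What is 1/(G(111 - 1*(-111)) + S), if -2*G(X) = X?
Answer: -18854/2088843 ≈ -0.0090261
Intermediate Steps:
G(X) = -X/2
S = 3951/18854 (S = -11853/(-48810 - 7752) = -11853/(-56562) = -11853*(-1/56562) = 3951/18854 ≈ 0.20956)
1/(G(111 - 1*(-111)) + S) = 1/(-(111 - 1*(-111))/2 + 3951/18854) = 1/(-(111 + 111)/2 + 3951/18854) = 1/(-½*222 + 3951/18854) = 1/(-111 + 3951/18854) = 1/(-2088843/18854) = -18854/2088843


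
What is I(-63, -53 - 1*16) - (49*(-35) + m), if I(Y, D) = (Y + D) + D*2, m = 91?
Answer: 1354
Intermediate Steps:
I(Y, D) = Y + 3*D (I(Y, D) = (D + Y) + 2*D = Y + 3*D)
I(-63, -53 - 1*16) - (49*(-35) + m) = (-63 + 3*(-53 - 1*16)) - (49*(-35) + 91) = (-63 + 3*(-53 - 16)) - (-1715 + 91) = (-63 + 3*(-69)) - 1*(-1624) = (-63 - 207) + 1624 = -270 + 1624 = 1354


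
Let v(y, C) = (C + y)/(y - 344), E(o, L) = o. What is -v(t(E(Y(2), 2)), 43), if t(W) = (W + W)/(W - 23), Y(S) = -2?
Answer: 1079/8596 ≈ 0.12552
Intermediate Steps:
t(W) = 2*W/(-23 + W) (t(W) = (2*W)/(-23 + W) = 2*W/(-23 + W))
v(y, C) = (C + y)/(-344 + y)
-v(t(E(Y(2), 2)), 43) = -(43 + 2*(-2)/(-23 - 2))/(-344 + 2*(-2)/(-23 - 2)) = -(43 + 2*(-2)/(-25))/(-344 + 2*(-2)/(-25)) = -(43 + 2*(-2)*(-1/25))/(-344 + 2*(-2)*(-1/25)) = -(43 + 4/25)/(-344 + 4/25) = -1079/((-8596/25)*25) = -(-25)*1079/(8596*25) = -1*(-1079/8596) = 1079/8596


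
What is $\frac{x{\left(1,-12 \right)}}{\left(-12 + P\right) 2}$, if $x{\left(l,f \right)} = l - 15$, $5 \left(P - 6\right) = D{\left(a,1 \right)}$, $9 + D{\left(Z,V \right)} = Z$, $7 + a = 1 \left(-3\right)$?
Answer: $\frac{5}{7} \approx 0.71429$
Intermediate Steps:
$a = -10$ ($a = -7 + 1 \left(-3\right) = -7 - 3 = -10$)
$D{\left(Z,V \right)} = -9 + Z$
$P = \frac{11}{5}$ ($P = 6 + \frac{-9 - 10}{5} = 6 + \frac{1}{5} \left(-19\right) = 6 - \frac{19}{5} = \frac{11}{5} \approx 2.2$)
$x{\left(l,f \right)} = -15 + l$
$\frac{x{\left(1,-12 \right)}}{\left(-12 + P\right) 2} = \frac{-15 + 1}{\left(-12 + \frac{11}{5}\right) 2} = - \frac{14}{\left(- \frac{49}{5}\right) 2} = - \frac{14}{- \frac{98}{5}} = \left(-14\right) \left(- \frac{5}{98}\right) = \frac{5}{7}$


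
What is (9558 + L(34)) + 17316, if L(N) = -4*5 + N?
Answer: 26888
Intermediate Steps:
L(N) = -20 + N
(9558 + L(34)) + 17316 = (9558 + (-20 + 34)) + 17316 = (9558 + 14) + 17316 = 9572 + 17316 = 26888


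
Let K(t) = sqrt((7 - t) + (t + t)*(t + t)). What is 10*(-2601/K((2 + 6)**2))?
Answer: -26010*sqrt(16327)/16327 ≈ -203.56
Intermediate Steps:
K(t) = sqrt(7 - t + 4*t**2) (K(t) = sqrt((7 - t) + (2*t)*(2*t)) = sqrt((7 - t) + 4*t**2) = sqrt(7 - t + 4*t**2))
10*(-2601/K((2 + 6)**2)) = 10*(-2601/sqrt(7 - (2 + 6)**2 + 4*((2 + 6)**2)**2)) = 10*(-2601/sqrt(7 - 1*8**2 + 4*(8**2)**2)) = 10*(-2601/sqrt(7 - 1*64 + 4*64**2)) = 10*(-2601/sqrt(7 - 64 + 4*4096)) = 10*(-2601/sqrt(7 - 64 + 16384)) = 10*(-2601*sqrt(16327)/16327) = -26010*sqrt(16327)/16327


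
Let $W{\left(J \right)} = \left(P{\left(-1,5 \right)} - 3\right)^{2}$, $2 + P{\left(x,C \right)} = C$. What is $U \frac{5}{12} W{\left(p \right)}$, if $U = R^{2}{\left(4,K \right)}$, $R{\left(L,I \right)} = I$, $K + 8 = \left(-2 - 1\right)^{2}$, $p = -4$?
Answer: $0$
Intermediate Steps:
$K = 1$ ($K = -8 + \left(-2 - 1\right)^{2} = -8 + \left(-3\right)^{2} = -8 + 9 = 1$)
$P{\left(x,C \right)} = -2 + C$
$W{\left(J \right)} = 0$ ($W{\left(J \right)} = \left(\left(-2 + 5\right) - 3\right)^{2} = \left(3 - 3\right)^{2} = 0^{2} = 0$)
$U = 1$ ($U = 1^{2} = 1$)
$U \frac{5}{12} W{\left(p \right)} = 1 \cdot \frac{5}{12} \cdot 0 = \frac{5}{12} \cdot 0 = 0$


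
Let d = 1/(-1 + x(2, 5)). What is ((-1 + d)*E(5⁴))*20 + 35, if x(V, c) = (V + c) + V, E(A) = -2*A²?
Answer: 13671910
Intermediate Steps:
x(V, c) = c + 2*V
d = ⅛ (d = 1/(-1 + (5 + 2*2)) = 1/(-1 + (5 + 4)) = 1/(-1 + 9) = 1/8 = ⅛ ≈ 0.12500)
((-1 + d)*E(5⁴))*20 + 35 = ((-1 + ⅛)*(-2*(5⁴)²))*20 + 35 = -(-7)*625²/4*20 + 35 = -(-7)*390625/4*20 + 35 = -7/8*(-781250)*20 + 35 = (2734375/4)*20 + 35 = 13671875 + 35 = 13671910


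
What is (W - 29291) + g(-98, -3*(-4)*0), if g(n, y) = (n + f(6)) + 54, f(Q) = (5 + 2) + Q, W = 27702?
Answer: -1620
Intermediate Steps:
f(Q) = 7 + Q
g(n, y) = 67 + n (g(n, y) = (n + (7 + 6)) + 54 = (n + 13) + 54 = (13 + n) + 54 = 67 + n)
(W - 29291) + g(-98, -3*(-4)*0) = (27702 - 29291) + (67 - 98) = -1589 - 31 = -1620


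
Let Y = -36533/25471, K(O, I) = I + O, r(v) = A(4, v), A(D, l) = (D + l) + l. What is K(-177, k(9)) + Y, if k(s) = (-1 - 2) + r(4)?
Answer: -4315661/25471 ≈ -169.43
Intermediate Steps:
A(D, l) = D + 2*l
r(v) = 4 + 2*v
k(s) = 9 (k(s) = (-1 - 2) + (4 + 2*4) = -3 + (4 + 8) = -3 + 12 = 9)
Y = -36533/25471 (Y = -36533*1/25471 = -36533/25471 ≈ -1.4343)
K(-177, k(9)) + Y = (9 - 177) - 36533/25471 = -168 - 36533/25471 = -4315661/25471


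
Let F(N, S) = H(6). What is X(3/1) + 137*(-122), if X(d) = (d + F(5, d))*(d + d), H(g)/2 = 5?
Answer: -16636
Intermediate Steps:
H(g) = 10 (H(g) = 2*5 = 10)
F(N, S) = 10
X(d) = 2*d*(10 + d) (X(d) = (d + 10)*(d + d) = (10 + d)*(2*d) = 2*d*(10 + d))
X(3/1) + 137*(-122) = 2*(3/1)*(10 + 3/1) + 137*(-122) = 2*(3*1)*(10 + 3*1) - 16714 = 2*3*(10 + 3) - 16714 = 2*3*13 - 16714 = 78 - 16714 = -16636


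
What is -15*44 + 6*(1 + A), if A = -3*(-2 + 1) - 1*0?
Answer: -636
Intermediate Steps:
A = 3 (A = -3*(-1) + 0 = 3 + 0 = 3)
-15*44 + 6*(1 + A) = -15*44 + 6*(1 + 3) = -660 + 6*4 = -660 + 24 = -636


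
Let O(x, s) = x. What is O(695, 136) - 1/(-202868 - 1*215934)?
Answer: 291067391/418802 ≈ 695.00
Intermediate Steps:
O(695, 136) - 1/(-202868 - 1*215934) = 695 - 1/(-202868 - 1*215934) = 695 - 1/(-202868 - 215934) = 695 - 1/(-418802) = 695 - 1*(-1/418802) = 695 + 1/418802 = 291067391/418802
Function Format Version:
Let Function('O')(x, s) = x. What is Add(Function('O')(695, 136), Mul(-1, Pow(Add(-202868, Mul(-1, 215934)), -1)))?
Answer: Rational(291067391, 418802) ≈ 695.00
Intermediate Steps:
Add(Function('O')(695, 136), Mul(-1, Pow(Add(-202868, Mul(-1, 215934)), -1))) = Add(695, Mul(-1, Pow(Add(-202868, Mul(-1, 215934)), -1))) = Add(695, Mul(-1, Pow(Add(-202868, -215934), -1))) = Add(695, Mul(-1, Pow(-418802, -1))) = Add(695, Mul(-1, Rational(-1, 418802))) = Add(695, Rational(1, 418802)) = Rational(291067391, 418802)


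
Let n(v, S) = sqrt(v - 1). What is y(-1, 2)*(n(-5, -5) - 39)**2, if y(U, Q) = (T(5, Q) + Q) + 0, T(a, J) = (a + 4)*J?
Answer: 30300 - 1560*I*sqrt(6) ≈ 30300.0 - 3821.2*I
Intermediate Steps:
T(a, J) = J*(4 + a) (T(a, J) = (4 + a)*J = J*(4 + a))
y(U, Q) = 10*Q (y(U, Q) = (Q*(4 + 5) + Q) + 0 = (Q*9 + Q) + 0 = (9*Q + Q) + 0 = 10*Q + 0 = 10*Q)
n(v, S) = sqrt(-1 + v)
y(-1, 2)*(n(-5, -5) - 39)**2 = (10*2)*(sqrt(-1 - 5) - 39)**2 = 20*(sqrt(-6) - 39)**2 = 20*(I*sqrt(6) - 39)**2 = 20*(-39 + I*sqrt(6))**2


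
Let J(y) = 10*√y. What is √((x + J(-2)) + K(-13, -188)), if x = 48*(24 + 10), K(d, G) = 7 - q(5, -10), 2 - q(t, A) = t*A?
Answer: √(1587 + 10*I*√2) ≈ 39.838 + 0.1775*I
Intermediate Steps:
q(t, A) = 2 - A*t (q(t, A) = 2 - t*A = 2 - A*t)
K(d, G) = -45 (K(d, G) = 7 - (2 - 1*(-10)*5) = 7 - (2 + 50) = 7 - 1*52 = 7 - 52 = -45)
x = 1632 (x = 48*34 = 1632)
√((x + J(-2)) + K(-13, -188)) = √((1632 + 10*√(-2)) - 45) = √((1632 + 10*(I*√2)) - 45) = √((1632 + 10*I*√2) - 45) = √(1587 + 10*I*√2)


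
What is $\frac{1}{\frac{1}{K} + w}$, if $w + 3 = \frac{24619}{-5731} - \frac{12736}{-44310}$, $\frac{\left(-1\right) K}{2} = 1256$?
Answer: $- \frac{318949406160}{2235429798529} \approx -0.14268$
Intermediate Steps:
$K = -2512$ ($K = \left(-2\right) 1256 = -2512$)
$w = - \frac{889849852}{126970305}$ ($w = -3 + \left(\frac{24619}{-5731} - \frac{12736}{-44310}\right) = -3 + \left(24619 \left(- \frac{1}{5731}\right) - - \frac{6368}{22155}\right) = -3 + \left(- \frac{24619}{5731} + \frac{6368}{22155}\right) = -3 - \frac{508938937}{126970305} = - \frac{889849852}{126970305} \approx -7.0083$)
$\frac{1}{\frac{1}{K} + w} = \frac{1}{\frac{1}{-2512} - \frac{889849852}{126970305}} = \frac{1}{- \frac{1}{2512} - \frac{889849852}{126970305}} = \frac{1}{- \frac{2235429798529}{318949406160}} = - \frac{318949406160}{2235429798529}$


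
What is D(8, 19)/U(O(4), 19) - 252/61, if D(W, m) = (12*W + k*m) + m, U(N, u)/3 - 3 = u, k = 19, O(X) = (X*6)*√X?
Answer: 6202/2013 ≈ 3.0810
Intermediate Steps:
O(X) = 6*X^(3/2) (O(X) = (6*X)*√X = 6*X^(3/2))
U(N, u) = 9 + 3*u
D(W, m) = 12*W + 20*m (D(W, m) = (12*W + 19*m) + m = 12*W + 20*m)
D(8, 19)/U(O(4), 19) - 252/61 = (12*8 + 20*19)/(9 + 3*19) - 252/61 = (96 + 380)/(9 + 57) - 252*1/61 = 476/66 - 252/61 = 476*(1/66) - 252/61 = 238/33 - 252/61 = 6202/2013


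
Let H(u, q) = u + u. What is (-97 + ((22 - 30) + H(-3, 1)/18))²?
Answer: 99856/9 ≈ 11095.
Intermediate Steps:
H(u, q) = 2*u
(-97 + ((22 - 30) + H(-3, 1)/18))² = (-97 + ((22 - 30) + (2*(-3))/18))² = (-97 + (-8 - 6*1/18))² = (-97 + (-8 - ⅓))² = (-97 - 25/3)² = (-316/3)² = 99856/9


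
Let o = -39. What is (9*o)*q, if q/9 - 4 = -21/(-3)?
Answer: -34749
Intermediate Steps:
q = 99 (q = 36 + 9*(-21/(-3)) = 36 + 9*(-21*(-⅓)) = 36 + 9*7 = 36 + 63 = 99)
(9*o)*q = (9*(-39))*99 = -351*99 = -34749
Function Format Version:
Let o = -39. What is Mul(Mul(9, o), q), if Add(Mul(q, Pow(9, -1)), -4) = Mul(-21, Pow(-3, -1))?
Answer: -34749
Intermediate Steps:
q = 99 (q = Add(36, Mul(9, Mul(-21, Pow(-3, -1)))) = Add(36, Mul(9, Mul(-21, Rational(-1, 3)))) = Add(36, Mul(9, 7)) = Add(36, 63) = 99)
Mul(Mul(9, o), q) = Mul(Mul(9, -39), 99) = Mul(-351, 99) = -34749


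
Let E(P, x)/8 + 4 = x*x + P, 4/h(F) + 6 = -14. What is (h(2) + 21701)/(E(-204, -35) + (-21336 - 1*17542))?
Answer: -54252/76855 ≈ -0.70590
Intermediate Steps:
h(F) = -⅕ (h(F) = 4/(-6 - 14) = 4/(-20) = 4*(-1/20) = -⅕)
E(P, x) = -32 + 8*P + 8*x² (E(P, x) = -32 + 8*(x*x + P) = -32 + 8*(x² + P) = -32 + 8*(P + x²) = -32 + (8*P + 8*x²) = -32 + 8*P + 8*x²)
(h(2) + 21701)/(E(-204, -35) + (-21336 - 1*17542)) = (-⅕ + 21701)/((-32 + 8*(-204) + 8*(-35)²) + (-21336 - 1*17542)) = 108504/(5*((-32 - 1632 + 8*1225) + (-21336 - 17542))) = 108504/(5*((-32 - 1632 + 9800) - 38878)) = 108504/(5*(8136 - 38878)) = (108504/5)/(-30742) = (108504/5)*(-1/30742) = -54252/76855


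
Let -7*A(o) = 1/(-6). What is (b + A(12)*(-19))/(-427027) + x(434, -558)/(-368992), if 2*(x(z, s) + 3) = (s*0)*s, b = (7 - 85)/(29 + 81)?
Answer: 1974651323/181992826535520 ≈ 1.0850e-5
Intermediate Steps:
b = -39/55 (b = -78/110 = -78*1/110 = -39/55 ≈ -0.70909)
A(o) = 1/42 (A(o) = -1/7/(-6) = -1/7*(-1/6) = 1/42)
x(z, s) = -3 (x(z, s) = -3 + ((s*0)*s)/2 = -3 + (0*s)/2 = -3 + (1/2)*0 = -3 + 0 = -3)
(b + A(12)*(-19))/(-427027) + x(434, -558)/(-368992) = (-39/55 + (1/42)*(-19))/(-427027) - 3/(-368992) = (-39/55 - 19/42)*(-1/427027) - 3*(-1/368992) = -2683/2310*(-1/427027) + 3/368992 = 2683/986432370 + 3/368992 = 1974651323/181992826535520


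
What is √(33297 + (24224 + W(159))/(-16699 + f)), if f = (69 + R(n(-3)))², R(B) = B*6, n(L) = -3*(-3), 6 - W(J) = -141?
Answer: √82035512830/1570 ≈ 182.43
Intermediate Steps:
W(J) = 147 (W(J) = 6 - 1*(-141) = 6 + 141 = 147)
n(L) = 9
R(B) = 6*B
f = 15129 (f = (69 + 6*9)² = (69 + 54)² = 123² = 15129)
√(33297 + (24224 + W(159))/(-16699 + f)) = √(33297 + (24224 + 147)/(-16699 + 15129)) = √(33297 + 24371/(-1570)) = √(33297 + 24371*(-1/1570)) = √(33297 - 24371/1570) = √(52251919/1570) = √82035512830/1570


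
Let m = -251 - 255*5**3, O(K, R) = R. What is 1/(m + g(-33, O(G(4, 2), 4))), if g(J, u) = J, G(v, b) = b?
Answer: -1/32159 ≈ -3.1095e-5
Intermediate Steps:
m = -32126 (m = -251 - 255*125 = -251 - 31875 = -32126)
1/(m + g(-33, O(G(4, 2), 4))) = 1/(-32126 - 33) = 1/(-32159) = -1/32159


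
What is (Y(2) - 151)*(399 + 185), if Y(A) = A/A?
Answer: -87600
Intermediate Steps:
Y(A) = 1
(Y(2) - 151)*(399 + 185) = (1 - 151)*(399 + 185) = -150*584 = -87600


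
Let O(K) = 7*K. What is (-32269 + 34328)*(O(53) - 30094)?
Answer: -61199657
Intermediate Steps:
(-32269 + 34328)*(O(53) - 30094) = (-32269 + 34328)*(7*53 - 30094) = 2059*(371 - 30094) = 2059*(-29723) = -61199657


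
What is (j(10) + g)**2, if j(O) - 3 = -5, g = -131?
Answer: 17689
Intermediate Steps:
j(O) = -2 (j(O) = 3 - 5 = -2)
(j(10) + g)**2 = (-2 - 131)**2 = (-133)**2 = 17689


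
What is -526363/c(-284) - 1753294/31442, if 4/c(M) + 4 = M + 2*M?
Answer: 1770839006075/15721 ≈ 1.1264e+8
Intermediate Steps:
c(M) = 4/(-4 + 3*M) (c(M) = 4/(-4 + (M + 2*M)) = 4/(-4 + 3*M))
-526363/c(-284) - 1753294/31442 = -526363/(4/(-4 + 3*(-284))) - 1753294/31442 = -526363/(4/(-4 - 852)) - 1753294*1/31442 = -526363/(4/(-856)) - 876647/15721 = -526363/(4*(-1/856)) - 876647/15721 = -526363/(-1/214) - 876647/15721 = -526363*(-214) - 876647/15721 = 112641682 - 876647/15721 = 1770839006075/15721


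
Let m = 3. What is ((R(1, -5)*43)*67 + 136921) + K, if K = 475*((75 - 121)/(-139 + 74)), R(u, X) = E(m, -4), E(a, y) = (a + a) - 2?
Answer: 1934155/13 ≈ 1.4878e+5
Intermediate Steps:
E(a, y) = -2 + 2*a (E(a, y) = 2*a - 2 = -2 + 2*a)
R(u, X) = 4 (R(u, X) = -2 + 2*3 = -2 + 6 = 4)
K = 4370/13 (K = 475*(-46/(-65)) = 475*(-46*(-1/65)) = 475*(46/65) = 4370/13 ≈ 336.15)
((R(1, -5)*43)*67 + 136921) + K = ((4*43)*67 + 136921) + 4370/13 = (172*67 + 136921) + 4370/13 = (11524 + 136921) + 4370/13 = 148445 + 4370/13 = 1934155/13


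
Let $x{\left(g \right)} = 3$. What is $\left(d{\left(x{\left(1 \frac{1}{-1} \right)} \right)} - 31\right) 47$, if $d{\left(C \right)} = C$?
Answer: $-1316$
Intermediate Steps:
$\left(d{\left(x{\left(1 \frac{1}{-1} \right)} \right)} - 31\right) 47 = \left(3 - 31\right) 47 = \left(-28\right) 47 = -1316$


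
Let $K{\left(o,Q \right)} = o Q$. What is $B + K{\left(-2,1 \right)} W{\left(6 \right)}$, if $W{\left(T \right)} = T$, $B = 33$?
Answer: $21$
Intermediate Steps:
$K{\left(o,Q \right)} = Q o$
$B + K{\left(-2,1 \right)} W{\left(6 \right)} = 33 + 1 \left(-2\right) 6 = 33 - 12 = 21$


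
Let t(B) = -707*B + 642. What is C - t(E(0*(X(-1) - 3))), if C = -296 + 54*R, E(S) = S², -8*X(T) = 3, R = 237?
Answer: 11860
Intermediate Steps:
X(T) = -3/8 (X(T) = -⅛*3 = -3/8)
C = 12502 (C = -296 + 54*237 = -296 + 12798 = 12502)
t(B) = 642 - 707*B
C - t(E(0*(X(-1) - 3))) = 12502 - (642 - 707*(0*(-3/8 - 3))²) = 12502 - (642 - 707*(0*(-27/8))²) = 12502 - (642 - 707*0²) = 12502 - (642 - 707*0) = 12502 - (642 + 0) = 12502 - 1*642 = 12502 - 642 = 11860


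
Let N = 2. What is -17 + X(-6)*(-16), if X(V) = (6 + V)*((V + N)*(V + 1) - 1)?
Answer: -17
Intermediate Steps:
X(V) = (-1 + (1 + V)*(2 + V))*(6 + V) (X(V) = (6 + V)*((V + 2)*(V + 1) - 1) = (6 + V)*((2 + V)*(1 + V) - 1) = (6 + V)*((1 + V)*(2 + V) - 1) = (6 + V)*(-1 + (1 + V)*(2 + V)) = (-1 + (1 + V)*(2 + V))*(6 + V))
-17 + X(-6)*(-16) = -17 + (6 + (-6)**3 + 9*(-6)**2 + 19*(-6))*(-16) = -17 + (6 - 216 + 9*36 - 114)*(-16) = -17 + (6 - 216 + 324 - 114)*(-16) = -17 + 0*(-16) = -17 + 0 = -17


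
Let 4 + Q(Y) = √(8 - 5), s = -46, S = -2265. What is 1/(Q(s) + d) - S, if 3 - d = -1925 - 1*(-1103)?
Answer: 1526696891/674038 - √3/674038 ≈ 2265.0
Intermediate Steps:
d = 825 (d = 3 - (-1925 - 1*(-1103)) = 3 - (-1925 + 1103) = 3 - 1*(-822) = 3 + 822 = 825)
Q(Y) = -4 + √3 (Q(Y) = -4 + √(8 - 5) = -4 + √3)
1/(Q(s) + d) - S = 1/((-4 + √3) + 825) - 1*(-2265) = 1/(821 + √3) + 2265 = 2265 + 1/(821 + √3)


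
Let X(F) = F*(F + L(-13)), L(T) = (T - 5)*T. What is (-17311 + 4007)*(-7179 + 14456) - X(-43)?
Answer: -96804995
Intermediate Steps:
L(T) = T*(-5 + T) (L(T) = (-5 + T)*T = T*(-5 + T))
X(F) = F*(234 + F) (X(F) = F*(F - 13*(-5 - 13)) = F*(F - 13*(-18)) = F*(F + 234) = F*(234 + F))
(-17311 + 4007)*(-7179 + 14456) - X(-43) = (-17311 + 4007)*(-7179 + 14456) - (-43)*(234 - 43) = -13304*7277 - (-43)*191 = -96813208 - 1*(-8213) = -96813208 + 8213 = -96804995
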